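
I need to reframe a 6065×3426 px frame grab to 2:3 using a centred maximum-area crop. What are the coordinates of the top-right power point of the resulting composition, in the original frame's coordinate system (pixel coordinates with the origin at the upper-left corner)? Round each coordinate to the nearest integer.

(3413, 1142)

6065/3426 > 2/3, so the 2:3 crop keeps the full height 3426 and trims width to 3426 × 2/3 = 2284.00 px.
Left offset = (6065 − 2284.00)/2 = 1890.50 px; top offset = 0.
Top-right is two-thirds across and one-third down within the crop:
x = 1890.50 + 2 × 2284.00/3 ≈ 3413; y = 0.00 + 1 × 3426.00/3 ≈ 1142.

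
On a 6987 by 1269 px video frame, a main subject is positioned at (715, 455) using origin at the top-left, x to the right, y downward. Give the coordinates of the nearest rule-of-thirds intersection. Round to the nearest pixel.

(2329, 423)

Third lines: x ∈ {2329, 4658}, y ∈ {423, 846}.
715 is closer to x = 2329; 455 is closer to y = 423.
So the nearest intersection is the upper-left power point.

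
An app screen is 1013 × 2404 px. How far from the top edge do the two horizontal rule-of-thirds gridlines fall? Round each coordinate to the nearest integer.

y = 801 px and y = 1603 px

2404 / 3 = 801.33, so the horizontal lines sit at one and two thirds of 2404.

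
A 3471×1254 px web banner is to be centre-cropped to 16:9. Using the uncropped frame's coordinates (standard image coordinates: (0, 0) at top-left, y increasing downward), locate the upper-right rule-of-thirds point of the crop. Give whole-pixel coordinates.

(2107, 418)

3471/1254 > 16/9, so the 16:9 crop keeps the full height 1254 and trims width to 1254 × 16/9 = 2229.33 px.
Left offset = (3471 − 2229.33)/2 = 620.83 px; top offset = 0.
Upper-right is two-thirds across and one-third down within the crop:
x = 620.83 + 2 × 2229.33/3 ≈ 2107; y = 0.00 + 1 × 1254.00/3 ≈ 418.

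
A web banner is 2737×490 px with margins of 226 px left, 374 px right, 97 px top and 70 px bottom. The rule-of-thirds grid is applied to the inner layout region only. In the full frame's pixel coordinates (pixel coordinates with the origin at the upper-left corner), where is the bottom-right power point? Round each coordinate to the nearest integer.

Content width = 2737 − 226 − 374 = 2137 px; content height = 490 − 97 − 70 = 323 px.
Bottom-right is two-thirds across and two-thirds down within the inner layout region.
x = 226 + 2 × 2137/3 = 226 + 1424.67 ≈ 1651
y = 97 + 2 × 323/3 = 97 + 215.33 ≈ 312

x = 1651 px, y = 312 px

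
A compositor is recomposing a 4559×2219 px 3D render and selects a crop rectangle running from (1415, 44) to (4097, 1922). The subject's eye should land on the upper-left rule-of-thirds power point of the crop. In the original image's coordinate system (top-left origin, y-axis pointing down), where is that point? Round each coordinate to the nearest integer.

Crop width = 4097 − 1415 = 2682 px; one third is 894.00 px.
Crop height = 1922 − 44 = 1878 px; one third is 626.00 px.
The upper-left point is one-third across and one-third down within the crop:
x = 1415 + 1 × 894.00 ≈ 2309; y = 44 + 1 × 626.00 ≈ 670.

x = 2309 px, y = 670 px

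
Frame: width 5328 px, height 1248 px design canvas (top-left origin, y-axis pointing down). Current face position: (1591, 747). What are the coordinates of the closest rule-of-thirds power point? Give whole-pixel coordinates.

x = 1776 px, y = 832 px

Third lines: x ∈ {1776, 3552}, y ∈ {416, 832}.
1591 is closer to x = 1776; 747 is closer to y = 832.
So the nearest intersection is the lower-left power point.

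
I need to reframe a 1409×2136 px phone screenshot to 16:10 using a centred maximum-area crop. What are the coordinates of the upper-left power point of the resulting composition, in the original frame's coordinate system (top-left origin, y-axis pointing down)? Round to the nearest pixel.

1409/2136 < 16/10, so the 16:10 crop keeps the full width 1409 and trims height to 1409 × 10/16 = 880.62 px.
Top offset = (2136 − 880.62)/2 = 627.69 px; left offset = 0.
Upper-left is one-third across and one-third down within the crop:
x = 0.00 + 1 × 1409.00/3 ≈ 470; y = 627.69 + 1 × 880.62/3 ≈ 921.

x = 470 px, y = 921 px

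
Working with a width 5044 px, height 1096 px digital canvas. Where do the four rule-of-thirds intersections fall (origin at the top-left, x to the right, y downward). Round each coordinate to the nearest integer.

(1681, 365), (3363, 365), (1681, 731), (3363, 731)

One third of 5044 is 1681.33; one third of 1096 is 365.33.
Vertical third lines at x = 1681 and x = 3363; horizontal third lines at y = 365 and y = 731.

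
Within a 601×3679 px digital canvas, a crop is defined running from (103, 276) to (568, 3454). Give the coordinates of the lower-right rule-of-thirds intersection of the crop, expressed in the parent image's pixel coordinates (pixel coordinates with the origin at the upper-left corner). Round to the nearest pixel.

x = 413 px, y = 2395 px

Crop width = 568 − 103 = 465 px; one third is 155.00 px.
Crop height = 3454 − 276 = 3178 px; one third is 1059.33 px.
The lower-right point is two-thirds across and two-thirds down within the crop:
x = 103 + 2 × 155.00 ≈ 413; y = 276 + 2 × 1059.33 ≈ 2395.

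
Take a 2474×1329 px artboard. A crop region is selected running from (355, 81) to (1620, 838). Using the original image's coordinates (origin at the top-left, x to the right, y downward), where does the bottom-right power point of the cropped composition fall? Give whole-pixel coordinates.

Crop width = 1620 − 355 = 1265 px; one third is 421.67 px.
Crop height = 838 − 81 = 757 px; one third is 252.33 px.
The bottom-right point is two-thirds across and two-thirds down within the crop:
x = 355 + 2 × 421.67 ≈ 1198; y = 81 + 2 × 252.33 ≈ 586.

(1198, 586)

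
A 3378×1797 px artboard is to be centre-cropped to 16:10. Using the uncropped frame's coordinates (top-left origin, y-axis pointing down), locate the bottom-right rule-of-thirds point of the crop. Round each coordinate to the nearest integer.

3378/1797 > 16/10, so the 16:10 crop keeps the full height 1797 and trims width to 1797 × 16/10 = 2875.20 px.
Left offset = (3378 − 2875.20)/2 = 251.40 px; top offset = 0.
Bottom-right is two-thirds across and two-thirds down within the crop:
x = 251.40 + 2 × 2875.20/3 ≈ 2168; y = 0.00 + 2 × 1797.00/3 ≈ 1198.

x = 2168 px, y = 1198 px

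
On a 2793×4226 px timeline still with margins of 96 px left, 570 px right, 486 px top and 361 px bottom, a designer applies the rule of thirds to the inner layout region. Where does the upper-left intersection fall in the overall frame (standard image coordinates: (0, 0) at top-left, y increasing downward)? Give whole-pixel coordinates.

x = 805 px, y = 1612 px

Content width = 2793 − 96 − 570 = 2127 px; content height = 4226 − 486 − 361 = 3379 px.
Upper-left is one-third across and one-third down within the inner layout region.
x = 96 + 1 × 2127/3 = 96 + 709.00 ≈ 805
y = 486 + 1 × 3379/3 = 486 + 1126.33 ≈ 1612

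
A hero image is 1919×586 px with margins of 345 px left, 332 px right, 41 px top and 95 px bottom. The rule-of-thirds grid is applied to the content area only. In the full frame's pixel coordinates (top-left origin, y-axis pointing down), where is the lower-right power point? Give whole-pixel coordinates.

x = 1173 px, y = 341 px

Content width = 1919 − 345 − 332 = 1242 px; content height = 586 − 41 − 95 = 450 px.
Lower-right is two-thirds across and two-thirds down within the content area.
x = 345 + 2 × 1242/3 = 345 + 828.00 ≈ 1173
y = 41 + 2 × 450/3 = 41 + 300.00 ≈ 341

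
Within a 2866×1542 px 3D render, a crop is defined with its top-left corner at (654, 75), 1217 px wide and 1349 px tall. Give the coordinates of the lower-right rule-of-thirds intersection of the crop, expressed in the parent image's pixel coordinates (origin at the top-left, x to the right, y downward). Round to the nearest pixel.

One third of the crop width 1217 is 405.67 px.
One third of the crop height 1349 is 449.67 px.
The lower-right point is two-thirds across and two-thirds down within the crop:
x = 654 + 2 × 405.67 ≈ 1465; y = 75 + 2 × 449.67 ≈ 974.

(1465, 974)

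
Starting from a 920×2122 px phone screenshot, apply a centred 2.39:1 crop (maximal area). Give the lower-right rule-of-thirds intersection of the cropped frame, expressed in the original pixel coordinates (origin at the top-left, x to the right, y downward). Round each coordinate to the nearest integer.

(613, 1125)

920/2122 < 2.39/1, so the 2.39:1 crop keeps the full width 920 and trims height to 920 × 1/2.39 = 384.94 px.
Top offset = (2122 − 384.94)/2 = 868.53 px; left offset = 0.
Lower-right is two-thirds across and two-thirds down within the crop:
x = 0.00 + 2 × 920.00/3 ≈ 613; y = 868.53 + 2 × 384.94/3 ≈ 1125.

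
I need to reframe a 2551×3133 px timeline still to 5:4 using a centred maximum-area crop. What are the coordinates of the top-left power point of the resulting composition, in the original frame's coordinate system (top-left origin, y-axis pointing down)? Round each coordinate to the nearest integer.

2551/3133 < 5/4, so the 5:4 crop keeps the full width 2551 and trims height to 2551 × 4/5 = 2040.80 px.
Top offset = (3133 − 2040.80)/2 = 546.10 px; left offset = 0.
Top-left is one-third across and one-third down within the crop:
x = 0.00 + 1 × 2551.00/3 ≈ 850; y = 546.10 + 1 × 2040.80/3 ≈ 1226.

x = 850 px, y = 1226 px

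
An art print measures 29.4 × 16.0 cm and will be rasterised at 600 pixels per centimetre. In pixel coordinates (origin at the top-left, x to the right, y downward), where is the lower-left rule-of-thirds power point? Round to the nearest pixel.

In pixels the canvas is 29.4 × 600 = 17640 wide and 16.0 × 600 = 9600 tall.
The lower-left point is one-third across and two-thirds down:
x = 1 × 17640/3 ≈ 5880; y = 2 × 9600/3 ≈ 6400.

x = 5880 px, y = 6400 px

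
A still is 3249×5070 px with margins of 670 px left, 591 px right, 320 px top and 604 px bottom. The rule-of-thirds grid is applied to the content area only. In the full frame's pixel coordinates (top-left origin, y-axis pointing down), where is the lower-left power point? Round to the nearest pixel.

(1333, 3084)

Content width = 3249 − 670 − 591 = 1988 px; content height = 5070 − 320 − 604 = 4146 px.
Lower-left is one-third across and two-thirds down within the content area.
x = 670 + 1 × 1988/3 = 670 + 662.67 ≈ 1333
y = 320 + 2 × 4146/3 = 320 + 2764.00 ≈ 3084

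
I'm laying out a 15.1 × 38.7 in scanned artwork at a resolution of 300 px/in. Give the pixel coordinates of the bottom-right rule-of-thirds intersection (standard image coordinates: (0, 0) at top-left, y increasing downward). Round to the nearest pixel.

In pixels the canvas is 15.1 × 300 = 4530 wide and 38.7 × 300 = 11610 tall.
The bottom-right point is two-thirds across and two-thirds down:
x = 2 × 4530/3 ≈ 3020; y = 2 × 11610/3 ≈ 7740.

(3020, 7740)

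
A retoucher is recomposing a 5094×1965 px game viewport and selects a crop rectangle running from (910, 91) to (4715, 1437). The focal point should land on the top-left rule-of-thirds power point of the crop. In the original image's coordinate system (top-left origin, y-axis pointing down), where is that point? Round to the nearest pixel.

Crop width = 4715 − 910 = 3805 px; one third is 1268.33 px.
Crop height = 1437 − 91 = 1346 px; one third is 448.67 px.
The top-left point is one-third across and one-third down within the crop:
x = 910 + 1 × 1268.33 ≈ 2178; y = 91 + 1 × 448.67 ≈ 540.

(2178, 540)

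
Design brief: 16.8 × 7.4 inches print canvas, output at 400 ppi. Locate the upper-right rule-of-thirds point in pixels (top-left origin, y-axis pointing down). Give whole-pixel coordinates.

(4480, 987)

In pixels the canvas is 16.8 × 400 = 6720 wide and 7.4 × 400 = 2960 tall.
The upper-right point is two-thirds across and one-third down:
x = 2 × 6720/3 ≈ 4480; y = 1 × 2960/3 ≈ 987.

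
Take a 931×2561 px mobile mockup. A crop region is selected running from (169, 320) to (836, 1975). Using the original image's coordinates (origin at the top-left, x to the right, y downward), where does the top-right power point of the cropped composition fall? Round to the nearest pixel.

(614, 872)

Crop width = 836 − 169 = 667 px; one third is 222.33 px.
Crop height = 1975 − 320 = 1655 px; one third is 551.67 px.
The top-right point is two-thirds across and one-third down within the crop:
x = 169 + 2 × 222.33 ≈ 614; y = 320 + 1 × 551.67 ≈ 872.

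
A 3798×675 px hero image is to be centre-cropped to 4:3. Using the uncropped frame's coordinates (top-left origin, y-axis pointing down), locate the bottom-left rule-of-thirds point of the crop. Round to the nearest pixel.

(1749, 450)

3798/675 > 4/3, so the 4:3 crop keeps the full height 675 and trims width to 675 × 4/3 = 900.00 px.
Left offset = (3798 − 900.00)/2 = 1449.00 px; top offset = 0.
Bottom-left is one-third across and two-thirds down within the crop:
x = 1449.00 + 1 × 900.00/3 ≈ 1749; y = 0.00 + 2 × 675.00/3 ≈ 450.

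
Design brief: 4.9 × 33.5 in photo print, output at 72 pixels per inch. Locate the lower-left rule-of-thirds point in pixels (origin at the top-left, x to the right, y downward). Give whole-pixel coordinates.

(118, 1608)

In pixels the canvas is 4.9 × 72 = 352.8 wide and 33.5 × 72 = 2412 tall.
The lower-left point is one-third across and two-thirds down:
x = 1 × 352.8/3 ≈ 118; y = 2 × 2412/3 ≈ 1608.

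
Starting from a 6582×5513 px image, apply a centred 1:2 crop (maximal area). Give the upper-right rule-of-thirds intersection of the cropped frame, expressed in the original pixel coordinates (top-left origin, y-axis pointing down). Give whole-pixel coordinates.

6582/5513 > 1/2, so the 1:2 crop keeps the full height 5513 and trims width to 5513 × 1/2 = 2756.50 px.
Left offset = (6582 − 2756.50)/2 = 1912.75 px; top offset = 0.
Upper-right is two-thirds across and one-third down within the crop:
x = 1912.75 + 2 × 2756.50/3 ≈ 3750; y = 0.00 + 1 × 5513.00/3 ≈ 1838.

(3750, 1838)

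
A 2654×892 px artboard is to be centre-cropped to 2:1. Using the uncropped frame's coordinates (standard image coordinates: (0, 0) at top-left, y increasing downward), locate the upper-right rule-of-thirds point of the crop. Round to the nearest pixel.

(1624, 297)

2654/892 > 2/1, so the 2:1 crop keeps the full height 892 and trims width to 892 × 2/1 = 1784.00 px.
Left offset = (2654 − 1784.00)/2 = 435.00 px; top offset = 0.
Upper-right is two-thirds across and one-third down within the crop:
x = 435.00 + 2 × 1784.00/3 ≈ 1624; y = 0.00 + 1 × 892.00/3 ≈ 297.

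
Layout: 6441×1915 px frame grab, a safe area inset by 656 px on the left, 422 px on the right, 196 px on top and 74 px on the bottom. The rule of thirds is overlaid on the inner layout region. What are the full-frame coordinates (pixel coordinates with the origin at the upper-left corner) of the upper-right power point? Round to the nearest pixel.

Content width = 6441 − 656 − 422 = 5363 px; content height = 1915 − 196 − 74 = 1645 px.
Upper-right is two-thirds across and one-third down within the inner layout region.
x = 656 + 2 × 5363/3 = 656 + 3575.33 ≈ 4231
y = 196 + 1 × 1645/3 = 196 + 548.33 ≈ 744

x = 4231 px, y = 744 px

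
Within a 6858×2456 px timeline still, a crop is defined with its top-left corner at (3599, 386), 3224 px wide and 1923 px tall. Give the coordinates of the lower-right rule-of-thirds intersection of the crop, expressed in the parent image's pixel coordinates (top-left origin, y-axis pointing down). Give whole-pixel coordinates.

One third of the crop width 3224 is 1074.67 px.
One third of the crop height 1923 is 641.00 px.
The lower-right point is two-thirds across and two-thirds down within the crop:
x = 3599 + 2 × 1074.67 ≈ 5748; y = 386 + 2 × 641.00 ≈ 1668.

x = 5748 px, y = 1668 px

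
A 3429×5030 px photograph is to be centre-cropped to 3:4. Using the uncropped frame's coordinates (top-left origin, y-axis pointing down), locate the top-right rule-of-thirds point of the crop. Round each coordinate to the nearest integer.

(2286, 1753)

3429/5030 < 3/4, so the 3:4 crop keeps the full width 3429 and trims height to 3429 × 4/3 = 4572.00 px.
Top offset = (5030 − 4572.00)/2 = 229.00 px; left offset = 0.
Top-right is two-thirds across and one-third down within the crop:
x = 0.00 + 2 × 3429.00/3 ≈ 2286; y = 229.00 + 1 × 4572.00/3 ≈ 1753.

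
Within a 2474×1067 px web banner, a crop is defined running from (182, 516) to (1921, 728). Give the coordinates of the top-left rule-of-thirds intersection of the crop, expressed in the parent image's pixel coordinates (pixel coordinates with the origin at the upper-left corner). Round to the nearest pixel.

Crop width = 1921 − 182 = 1739 px; one third is 579.67 px.
Crop height = 728 − 516 = 212 px; one third is 70.67 px.
The top-left point is one-third across and one-third down within the crop:
x = 182 + 1 × 579.67 ≈ 762; y = 516 + 1 × 70.67 ≈ 587.

x = 762 px, y = 587 px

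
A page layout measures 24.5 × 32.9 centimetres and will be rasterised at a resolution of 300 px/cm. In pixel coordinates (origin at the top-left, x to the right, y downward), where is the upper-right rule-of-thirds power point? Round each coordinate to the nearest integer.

x = 4900 px, y = 3290 px

In pixels the canvas is 24.5 × 300 = 7350 wide and 32.9 × 300 = 9870 tall.
The upper-right point is two-thirds across and one-third down:
x = 2 × 7350/3 ≈ 4900; y = 1 × 9870/3 ≈ 3290.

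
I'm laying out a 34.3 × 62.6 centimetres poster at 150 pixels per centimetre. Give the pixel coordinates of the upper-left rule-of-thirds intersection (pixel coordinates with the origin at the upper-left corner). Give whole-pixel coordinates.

x = 1715 px, y = 3130 px

In pixels the canvas is 34.3 × 150 = 5145 wide and 62.6 × 150 = 9390 tall.
The upper-left point is one-third across and one-third down:
x = 1 × 5145/3 ≈ 1715; y = 1 × 9390/3 ≈ 3130.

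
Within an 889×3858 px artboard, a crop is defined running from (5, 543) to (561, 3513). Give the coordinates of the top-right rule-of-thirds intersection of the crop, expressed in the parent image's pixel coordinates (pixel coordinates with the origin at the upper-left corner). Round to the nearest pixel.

x = 376 px, y = 1533 px

Crop width = 561 − 5 = 556 px; one third is 185.33 px.
Crop height = 3513 − 543 = 2970 px; one third is 990.00 px.
The top-right point is two-thirds across and one-third down within the crop:
x = 5 + 2 × 185.33 ≈ 376; y = 543 + 1 × 990.00 ≈ 1533.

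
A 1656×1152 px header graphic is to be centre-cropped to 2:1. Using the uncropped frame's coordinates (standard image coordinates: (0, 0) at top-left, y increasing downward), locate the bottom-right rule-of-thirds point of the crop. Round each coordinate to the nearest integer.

(1104, 714)

1656/1152 < 2/1, so the 2:1 crop keeps the full width 1656 and trims height to 1656 × 1/2 = 828.00 px.
Top offset = (1152 − 828.00)/2 = 162.00 px; left offset = 0.
Bottom-right is two-thirds across and two-thirds down within the crop:
x = 0.00 + 2 × 1656.00/3 ≈ 1104; y = 162.00 + 2 × 828.00/3 ≈ 714.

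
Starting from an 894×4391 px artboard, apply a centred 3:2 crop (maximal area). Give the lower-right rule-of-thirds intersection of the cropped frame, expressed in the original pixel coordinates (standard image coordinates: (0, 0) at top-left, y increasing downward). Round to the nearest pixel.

(596, 2295)

894/4391 < 3/2, so the 3:2 crop keeps the full width 894 and trims height to 894 × 2/3 = 596.00 px.
Top offset = (4391 − 596.00)/2 = 1897.50 px; left offset = 0.
Lower-right is two-thirds across and two-thirds down within the crop:
x = 0.00 + 2 × 894.00/3 ≈ 596; y = 1897.50 + 2 × 596.00/3 ≈ 2295.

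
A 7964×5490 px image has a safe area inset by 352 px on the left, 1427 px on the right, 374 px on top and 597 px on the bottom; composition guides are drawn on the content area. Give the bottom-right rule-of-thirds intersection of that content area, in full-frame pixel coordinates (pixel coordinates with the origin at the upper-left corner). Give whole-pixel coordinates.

x = 4475 px, y = 3387 px

Content width = 7964 − 352 − 1427 = 6185 px; content height = 5490 − 374 − 597 = 4519 px.
Bottom-right is two-thirds across and two-thirds down within the content area.
x = 352 + 2 × 6185/3 = 352 + 4123.33 ≈ 4475
y = 374 + 2 × 4519/3 = 374 + 3012.67 ≈ 3387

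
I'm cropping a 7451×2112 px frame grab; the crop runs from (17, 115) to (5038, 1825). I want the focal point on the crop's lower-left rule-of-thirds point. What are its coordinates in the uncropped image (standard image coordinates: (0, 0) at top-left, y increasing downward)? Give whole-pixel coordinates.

x = 1691 px, y = 1255 px

Crop width = 5038 − 17 = 5021 px; one third is 1673.67 px.
Crop height = 1825 − 115 = 1710 px; one third is 570.00 px.
The lower-left point is one-third across and two-thirds down within the crop:
x = 17 + 1 × 1673.67 ≈ 1691; y = 115 + 2 × 570.00 ≈ 1255.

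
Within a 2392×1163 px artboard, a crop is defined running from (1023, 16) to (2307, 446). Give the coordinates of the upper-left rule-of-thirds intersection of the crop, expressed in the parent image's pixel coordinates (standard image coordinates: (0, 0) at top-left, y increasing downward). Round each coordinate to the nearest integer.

x = 1451 px, y = 159 px

Crop width = 2307 − 1023 = 1284 px; one third is 428.00 px.
Crop height = 446 − 16 = 430 px; one third is 143.33 px.
The upper-left point is one-third across and one-third down within the crop:
x = 1023 + 1 × 428.00 ≈ 1451; y = 16 + 1 × 143.33 ≈ 159.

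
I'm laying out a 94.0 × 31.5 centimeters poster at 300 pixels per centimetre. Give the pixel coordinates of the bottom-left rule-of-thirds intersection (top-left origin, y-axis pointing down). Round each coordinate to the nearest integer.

In pixels the canvas is 94.0 × 300 = 28200 wide and 31.5 × 300 = 9450 tall.
The bottom-left point is one-third across and two-thirds down:
x = 1 × 28200/3 ≈ 9400; y = 2 × 9450/3 ≈ 6300.

x = 9400 px, y = 6300 px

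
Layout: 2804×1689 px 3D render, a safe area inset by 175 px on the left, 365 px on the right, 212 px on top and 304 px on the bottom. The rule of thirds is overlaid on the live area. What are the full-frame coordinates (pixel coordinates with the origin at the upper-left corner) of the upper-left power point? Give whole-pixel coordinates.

(930, 603)

Content width = 2804 − 175 − 365 = 2264 px; content height = 1689 − 212 − 304 = 1173 px.
Upper-left is one-third across and one-third down within the live area.
x = 175 + 1 × 2264/3 = 175 + 754.67 ≈ 930
y = 212 + 1 × 1173/3 = 212 + 391.00 ≈ 603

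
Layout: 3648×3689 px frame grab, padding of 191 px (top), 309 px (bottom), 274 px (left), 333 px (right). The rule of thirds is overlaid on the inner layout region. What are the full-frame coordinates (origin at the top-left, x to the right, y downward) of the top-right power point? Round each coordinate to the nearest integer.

Content width = 3648 − 274 − 333 = 3041 px; content height = 3689 − 191 − 309 = 3189 px.
Top-right is two-thirds across and one-third down within the inner layout region.
x = 274 + 2 × 3041/3 = 274 + 2027.33 ≈ 2301
y = 191 + 1 × 3189/3 = 191 + 1063.00 ≈ 1254

(2301, 1254)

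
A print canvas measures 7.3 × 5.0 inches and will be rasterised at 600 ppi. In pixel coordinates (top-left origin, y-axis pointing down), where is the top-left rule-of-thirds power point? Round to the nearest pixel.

In pixels the canvas is 7.3 × 600 = 4380 wide and 5.0 × 600 = 3000 tall.
The top-left point is one-third across and one-third down:
x = 1 × 4380/3 ≈ 1460; y = 1 × 3000/3 ≈ 1000.

x = 1460 px, y = 1000 px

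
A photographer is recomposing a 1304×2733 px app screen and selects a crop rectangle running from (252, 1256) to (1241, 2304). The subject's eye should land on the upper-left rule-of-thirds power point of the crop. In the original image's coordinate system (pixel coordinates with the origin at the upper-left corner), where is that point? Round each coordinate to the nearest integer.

(582, 1605)

Crop width = 1241 − 252 = 989 px; one third is 329.67 px.
Crop height = 2304 − 1256 = 1048 px; one third is 349.33 px.
The upper-left point is one-third across and one-third down within the crop:
x = 252 + 1 × 329.67 ≈ 582; y = 1256 + 1 × 349.33 ≈ 1605.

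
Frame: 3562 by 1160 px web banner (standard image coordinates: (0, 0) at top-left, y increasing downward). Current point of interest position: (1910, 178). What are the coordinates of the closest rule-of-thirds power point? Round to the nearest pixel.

x = 2375 px, y = 387 px

Third lines: x ∈ {1187, 2375}, y ∈ {387, 773}.
1910 is closer to x = 2375; 178 is closer to y = 387.
So the nearest intersection is the upper-right power point.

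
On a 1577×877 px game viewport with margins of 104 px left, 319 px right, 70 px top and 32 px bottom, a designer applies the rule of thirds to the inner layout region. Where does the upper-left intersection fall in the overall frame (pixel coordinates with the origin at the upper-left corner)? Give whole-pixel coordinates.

x = 489 px, y = 328 px

Content width = 1577 − 104 − 319 = 1154 px; content height = 877 − 70 − 32 = 775 px.
Upper-left is one-third across and one-third down within the inner layout region.
x = 104 + 1 × 1154/3 = 104 + 384.67 ≈ 489
y = 70 + 1 × 775/3 = 70 + 258.33 ≈ 328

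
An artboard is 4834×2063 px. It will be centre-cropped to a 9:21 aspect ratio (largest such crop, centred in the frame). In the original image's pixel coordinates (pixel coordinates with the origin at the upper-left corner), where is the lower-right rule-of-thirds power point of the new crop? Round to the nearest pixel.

(2564, 1375)

4834/2063 > 9/21, so the 9:21 crop keeps the full height 2063 and trims width to 2063 × 9/21 = 884.14 px.
Left offset = (4834 − 884.14)/2 = 1974.93 px; top offset = 0.
Lower-right is two-thirds across and two-thirds down within the crop:
x = 1974.93 + 2 × 884.14/3 ≈ 2564; y = 0.00 + 2 × 2063.00/3 ≈ 1375.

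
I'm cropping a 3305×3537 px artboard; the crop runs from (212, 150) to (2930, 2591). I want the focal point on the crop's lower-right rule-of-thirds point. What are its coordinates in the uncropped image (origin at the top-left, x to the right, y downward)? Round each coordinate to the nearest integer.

Crop width = 2930 − 212 = 2718 px; one third is 906.00 px.
Crop height = 2591 − 150 = 2441 px; one third is 813.67 px.
The lower-right point is two-thirds across and two-thirds down within the crop:
x = 212 + 2 × 906.00 ≈ 2024; y = 150 + 2 × 813.67 ≈ 1777.

(2024, 1777)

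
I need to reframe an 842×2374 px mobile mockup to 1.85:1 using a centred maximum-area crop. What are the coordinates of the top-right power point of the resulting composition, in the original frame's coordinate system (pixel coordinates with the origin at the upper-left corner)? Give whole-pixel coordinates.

842/2374 < 1.85/1, so the 1.85:1 crop keeps the full width 842 and trims height to 842 × 1/1.85 = 455.14 px.
Top offset = (2374 − 455.14)/2 = 959.43 px; left offset = 0.
Top-right is two-thirds across and one-third down within the crop:
x = 0.00 + 2 × 842.00/3 ≈ 561; y = 959.43 + 1 × 455.14/3 ≈ 1111.

(561, 1111)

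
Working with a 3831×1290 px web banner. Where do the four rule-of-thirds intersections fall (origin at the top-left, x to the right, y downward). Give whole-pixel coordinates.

(1277, 430), (2554, 430), (1277, 860), (2554, 860)

One third of 3831 is 1277; one third of 1290 is 430.
Vertical third lines at x = 1277 and x = 2554; horizontal third lines at y = 430 and y = 860.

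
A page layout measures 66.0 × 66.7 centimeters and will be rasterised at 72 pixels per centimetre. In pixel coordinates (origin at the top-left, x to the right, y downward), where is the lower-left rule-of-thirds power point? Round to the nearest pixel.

In pixels the canvas is 66.0 × 72 = 4752 wide and 66.7 × 72 = 4802.4 tall.
The lower-left point is one-third across and two-thirds down:
x = 1 × 4752/3 ≈ 1584; y = 2 × 4802.4/3 ≈ 3202.

(1584, 3202)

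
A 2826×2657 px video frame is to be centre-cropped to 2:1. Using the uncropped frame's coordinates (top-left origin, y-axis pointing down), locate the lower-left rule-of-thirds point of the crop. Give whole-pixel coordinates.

2826/2657 < 2/1, so the 2:1 crop keeps the full width 2826 and trims height to 2826 × 1/2 = 1413.00 px.
Top offset = (2657 − 1413.00)/2 = 622.00 px; left offset = 0.
Lower-left is one-third across and two-thirds down within the crop:
x = 0.00 + 1 × 2826.00/3 ≈ 942; y = 622.00 + 2 × 1413.00/3 ≈ 1564.

x = 942 px, y = 1564 px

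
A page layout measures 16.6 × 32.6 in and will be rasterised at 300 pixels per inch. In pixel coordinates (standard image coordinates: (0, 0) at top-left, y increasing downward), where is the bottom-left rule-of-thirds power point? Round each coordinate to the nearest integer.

x = 1660 px, y = 6520 px

In pixels the canvas is 16.6 × 300 = 4980 wide and 32.6 × 300 = 9780 tall.
The bottom-left point is one-third across and two-thirds down:
x = 1 × 4980/3 ≈ 1660; y = 2 × 9780/3 ≈ 6520.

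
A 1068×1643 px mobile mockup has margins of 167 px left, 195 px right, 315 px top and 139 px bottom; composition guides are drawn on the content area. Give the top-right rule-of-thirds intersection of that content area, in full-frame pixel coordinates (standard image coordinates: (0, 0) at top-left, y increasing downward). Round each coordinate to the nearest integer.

(638, 711)

Content width = 1068 − 167 − 195 = 706 px; content height = 1643 − 315 − 139 = 1189 px.
Top-right is two-thirds across and one-third down within the content area.
x = 167 + 2 × 706/3 = 167 + 470.67 ≈ 638
y = 315 + 1 × 1189/3 = 315 + 396.33 ≈ 711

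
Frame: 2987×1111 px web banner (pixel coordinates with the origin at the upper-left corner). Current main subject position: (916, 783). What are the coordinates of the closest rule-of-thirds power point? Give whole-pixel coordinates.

Third lines: x ∈ {996, 1991}, y ∈ {370, 741}.
916 is closer to x = 996; 783 is closer to y = 741.
So the nearest intersection is the lower-left power point.

x = 996 px, y = 741 px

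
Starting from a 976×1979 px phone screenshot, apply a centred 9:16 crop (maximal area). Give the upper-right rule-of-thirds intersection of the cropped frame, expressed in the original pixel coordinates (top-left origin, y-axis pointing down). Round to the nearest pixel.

976/1979 < 9/16, so the 9:16 crop keeps the full width 976 and trims height to 976 × 16/9 = 1735.11 px.
Top offset = (1979 − 1735.11)/2 = 121.94 px; left offset = 0.
Upper-right is two-thirds across and one-third down within the crop:
x = 0.00 + 2 × 976.00/3 ≈ 651; y = 121.94 + 1 × 1735.11/3 ≈ 700.

(651, 700)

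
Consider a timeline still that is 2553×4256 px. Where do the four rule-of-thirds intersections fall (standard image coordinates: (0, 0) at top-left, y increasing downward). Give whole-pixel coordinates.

One third of 2553 is 851; one third of 4256 is 1418.67.
Vertical third lines at x = 851 and x = 1702; horizontal third lines at y = 1419 and y = 2837.

(851, 1419), (1702, 1419), (851, 2837), (1702, 2837)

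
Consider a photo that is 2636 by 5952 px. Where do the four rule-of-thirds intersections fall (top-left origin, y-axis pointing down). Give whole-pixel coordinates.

One third of 2636 is 878.67; one third of 5952 is 1984.
Vertical third lines at x = 879 and x = 1757; horizontal third lines at y = 1984 and y = 3968.

(879, 1984), (1757, 1984), (879, 3968), (1757, 3968)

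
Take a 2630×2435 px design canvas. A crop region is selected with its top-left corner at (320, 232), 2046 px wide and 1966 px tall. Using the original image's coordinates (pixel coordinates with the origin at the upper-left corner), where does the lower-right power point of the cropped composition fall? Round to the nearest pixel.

x = 1684 px, y = 1543 px

One third of the crop width 2046 is 682.00 px.
One third of the crop height 1966 is 655.33 px.
The lower-right point is two-thirds across and two-thirds down within the crop:
x = 320 + 2 × 682.00 ≈ 1684; y = 232 + 2 × 655.33 ≈ 1543.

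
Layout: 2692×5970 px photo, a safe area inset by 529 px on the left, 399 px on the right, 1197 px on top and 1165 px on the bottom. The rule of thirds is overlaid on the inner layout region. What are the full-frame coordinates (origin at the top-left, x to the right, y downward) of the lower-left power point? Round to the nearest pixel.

x = 1117 px, y = 3602 px

Content width = 2692 − 529 − 399 = 1764 px; content height = 5970 − 1197 − 1165 = 3608 px.
Lower-left is one-third across and two-thirds down within the inner layout region.
x = 529 + 1 × 1764/3 = 529 + 588.00 ≈ 1117
y = 1197 + 2 × 3608/3 = 1197 + 2405.33 ≈ 3602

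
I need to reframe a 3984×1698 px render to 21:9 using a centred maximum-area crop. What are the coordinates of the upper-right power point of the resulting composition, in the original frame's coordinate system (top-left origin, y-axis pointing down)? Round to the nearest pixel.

x = 2652 px, y = 566 px

3984/1698 > 21/9, so the 21:9 crop keeps the full height 1698 and trims width to 1698 × 21/9 = 3962.00 px.
Left offset = (3984 − 3962.00)/2 = 11.00 px; top offset = 0.
Upper-right is two-thirds across and one-third down within the crop:
x = 11.00 + 2 × 3962.00/3 ≈ 2652; y = 0.00 + 1 × 1698.00/3 ≈ 566.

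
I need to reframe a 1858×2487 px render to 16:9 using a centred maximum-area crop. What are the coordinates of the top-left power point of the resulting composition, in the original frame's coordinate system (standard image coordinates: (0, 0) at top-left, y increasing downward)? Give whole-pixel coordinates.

1858/2487 < 16/9, so the 16:9 crop keeps the full width 1858 and trims height to 1858 × 9/16 = 1045.12 px.
Top offset = (2487 − 1045.12)/2 = 720.94 px; left offset = 0.
Top-left is one-third across and one-third down within the crop:
x = 0.00 + 1 × 1858.00/3 ≈ 619; y = 720.94 + 1 × 1045.12/3 ≈ 1069.

x = 619 px, y = 1069 px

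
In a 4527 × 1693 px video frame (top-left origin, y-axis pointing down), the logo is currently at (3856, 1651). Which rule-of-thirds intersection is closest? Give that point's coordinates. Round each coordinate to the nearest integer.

x = 3018 px, y = 1129 px

Third lines: x ∈ {1509, 3018}, y ∈ {564, 1129}.
3856 is closer to x = 3018; 1651 is closer to y = 1129.
So the nearest intersection is the lower-right power point.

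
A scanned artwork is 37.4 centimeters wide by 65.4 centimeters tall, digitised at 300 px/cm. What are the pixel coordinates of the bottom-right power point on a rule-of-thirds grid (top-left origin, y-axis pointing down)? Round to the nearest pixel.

In pixels the canvas is 37.4 × 300 = 11220 wide and 65.4 × 300 = 19620 tall.
The bottom-right point is two-thirds across and two-thirds down:
x = 2 × 11220/3 ≈ 7480; y = 2 × 19620/3 ≈ 13080.

x = 7480 px, y = 13080 px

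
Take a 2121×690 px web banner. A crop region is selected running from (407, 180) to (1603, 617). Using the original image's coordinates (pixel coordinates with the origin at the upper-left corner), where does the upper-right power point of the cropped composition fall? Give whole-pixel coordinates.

Crop width = 1603 − 407 = 1196 px; one third is 398.67 px.
Crop height = 617 − 180 = 437 px; one third is 145.67 px.
The upper-right point is two-thirds across and one-third down within the crop:
x = 407 + 2 × 398.67 ≈ 1204; y = 180 + 1 × 145.67 ≈ 326.

x = 1204 px, y = 326 px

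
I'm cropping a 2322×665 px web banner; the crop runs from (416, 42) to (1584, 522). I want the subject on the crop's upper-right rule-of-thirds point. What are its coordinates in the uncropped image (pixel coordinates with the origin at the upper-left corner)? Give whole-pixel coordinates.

Crop width = 1584 − 416 = 1168 px; one third is 389.33 px.
Crop height = 522 − 42 = 480 px; one third is 160.00 px.
The upper-right point is two-thirds across and one-third down within the crop:
x = 416 + 2 × 389.33 ≈ 1195; y = 42 + 1 × 160.00 ≈ 202.

(1195, 202)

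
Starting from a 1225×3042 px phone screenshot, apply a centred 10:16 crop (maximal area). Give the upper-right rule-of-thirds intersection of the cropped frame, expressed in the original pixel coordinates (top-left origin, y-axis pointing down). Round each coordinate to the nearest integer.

(817, 1194)

1225/3042 < 10/16, so the 10:16 crop keeps the full width 1225 and trims height to 1225 × 16/10 = 1960.00 px.
Top offset = (3042 − 1960.00)/2 = 541.00 px; left offset = 0.
Upper-right is two-thirds across and one-third down within the crop:
x = 0.00 + 2 × 1225.00/3 ≈ 817; y = 541.00 + 1 × 1960.00/3 ≈ 1194.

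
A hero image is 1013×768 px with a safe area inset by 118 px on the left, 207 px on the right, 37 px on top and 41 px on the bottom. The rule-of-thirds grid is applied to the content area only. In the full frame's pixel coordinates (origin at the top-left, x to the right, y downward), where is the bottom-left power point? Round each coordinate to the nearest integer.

Content width = 1013 − 118 − 207 = 688 px; content height = 768 − 37 − 41 = 690 px.
Bottom-left is one-third across and two-thirds down within the content area.
x = 118 + 1 × 688/3 = 118 + 229.33 ≈ 347
y = 37 + 2 × 690/3 = 37 + 460.00 ≈ 497

x = 347 px, y = 497 px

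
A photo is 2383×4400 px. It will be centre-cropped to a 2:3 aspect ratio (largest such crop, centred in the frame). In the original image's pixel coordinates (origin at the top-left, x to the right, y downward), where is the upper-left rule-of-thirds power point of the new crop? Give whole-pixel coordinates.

x = 794 px, y = 1604 px

2383/4400 < 2/3, so the 2:3 crop keeps the full width 2383 and trims height to 2383 × 3/2 = 3574.50 px.
Top offset = (4400 − 3574.50)/2 = 412.75 px; left offset = 0.
Upper-left is one-third across and one-third down within the crop:
x = 0.00 + 1 × 2383.00/3 ≈ 794; y = 412.75 + 1 × 3574.50/3 ≈ 1604.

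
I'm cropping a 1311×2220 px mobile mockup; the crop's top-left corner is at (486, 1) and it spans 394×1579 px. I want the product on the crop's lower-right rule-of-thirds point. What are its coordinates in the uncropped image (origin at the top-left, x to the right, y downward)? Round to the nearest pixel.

(749, 1054)

One third of the crop width 394 is 131.33 px.
One third of the crop height 1579 is 526.33 px.
The lower-right point is two-thirds across and two-thirds down within the crop:
x = 486 + 2 × 131.33 ≈ 749; y = 1 + 2 × 526.33 ≈ 1054.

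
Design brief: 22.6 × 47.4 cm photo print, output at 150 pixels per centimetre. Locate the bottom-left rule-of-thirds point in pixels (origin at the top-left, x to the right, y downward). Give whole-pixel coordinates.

(1130, 4740)

In pixels the canvas is 22.6 × 150 = 3390 wide and 47.4 × 150 = 7110 tall.
The bottom-left point is one-third across and two-thirds down:
x = 1 × 3390/3 ≈ 1130; y = 2 × 7110/3 ≈ 4740.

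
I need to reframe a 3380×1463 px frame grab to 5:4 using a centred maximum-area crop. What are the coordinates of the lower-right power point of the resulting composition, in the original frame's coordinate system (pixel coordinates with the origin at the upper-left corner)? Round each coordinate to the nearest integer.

3380/1463 > 5/4, so the 5:4 crop keeps the full height 1463 and trims width to 1463 × 5/4 = 1828.75 px.
Left offset = (3380 − 1828.75)/2 = 775.62 px; top offset = 0.
Lower-right is two-thirds across and two-thirds down within the crop:
x = 775.62 + 2 × 1828.75/3 ≈ 1995; y = 0.00 + 2 × 1463.00/3 ≈ 975.

x = 1995 px, y = 975 px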